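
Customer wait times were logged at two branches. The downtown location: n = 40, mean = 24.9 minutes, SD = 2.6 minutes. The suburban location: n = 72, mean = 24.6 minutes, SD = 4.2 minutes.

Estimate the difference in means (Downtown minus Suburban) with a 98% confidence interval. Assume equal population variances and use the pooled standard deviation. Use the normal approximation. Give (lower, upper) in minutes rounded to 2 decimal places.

(-1.40, 2.00)

s_p = √[((n₁−1)s₁² + (n₂−1)s₂²)/(n₁+n₂−2)] = √[(39·2.6² + 71·4.2²)/110] = 3.7125.
SE = 3.7125·√(1/40 + 1/72) = 0.7321.
With z* = 2.326, margin = 2.326 × 0.7321 = 1.7029.
x̄₁ − x̄₂ = 24.9 − 24.6 = 0.3000; interval 0.3000 ± 1.7029 = (-1.40, 2.00).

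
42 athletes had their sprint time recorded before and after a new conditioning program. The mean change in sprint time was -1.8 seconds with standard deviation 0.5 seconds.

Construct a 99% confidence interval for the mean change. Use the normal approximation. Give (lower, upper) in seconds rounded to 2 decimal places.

(-2.00, -1.60)

This is a matched-pairs design, so SE = s_d/√n = 0.5/√42 = 0.0772.
Margin = 2.576 × 0.0772 = 0.1989; the interval is -1.8 ± 0.1989 = (-2.00, -1.60).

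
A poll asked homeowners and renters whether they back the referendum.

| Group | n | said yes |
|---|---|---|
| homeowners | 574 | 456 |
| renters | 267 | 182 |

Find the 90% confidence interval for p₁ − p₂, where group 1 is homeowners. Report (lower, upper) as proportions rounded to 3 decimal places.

Sample proportions: 456/574 = 0.7944, 182/267 = 0.6816.
Each SE is √(p̂(1−p̂)/n): √(0.7944·0.2056/574) = 0.01687 and √(0.6816·0.3184/267) = 0.02851.
SE(p̂₁ − p̂₂) = √(SE₁² + SE₂²) = √(0.0002845969 + 0.0008128201) = 0.03313, since the two samples are independent.
At 90% confidence z* = 1.645; margin = 1.645 × 0.03313 = 0.05450.
The difference is 0.7944 − 0.6816 = 0.1128, so the interval is 0.1128 ± 0.05450 = (0.058, 0.167).

(0.058, 0.167)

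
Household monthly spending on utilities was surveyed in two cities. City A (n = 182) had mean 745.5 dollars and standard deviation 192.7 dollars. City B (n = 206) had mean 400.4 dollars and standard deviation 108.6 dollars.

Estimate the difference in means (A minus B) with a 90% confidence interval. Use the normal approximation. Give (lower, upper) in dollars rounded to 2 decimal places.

(318.51, 371.69)

SE₁ = s₁/√n₁ = 192.7/√182 = 14.2839; SE₂ = 108.6/√206 = 7.5665.
Independent samples, unequal variances: SE_diff = √(SE₁² + SE₂²) = √(204.02979921 + 57.25192225) = 16.1642.
z* = 1.645, so margin of error = 1.645 × 16.1642 = 26.5901.
Difference in means = 745.5 − 400.4 = 345.1000.
345.1000 ± 26.5901 → (318.51, 371.69).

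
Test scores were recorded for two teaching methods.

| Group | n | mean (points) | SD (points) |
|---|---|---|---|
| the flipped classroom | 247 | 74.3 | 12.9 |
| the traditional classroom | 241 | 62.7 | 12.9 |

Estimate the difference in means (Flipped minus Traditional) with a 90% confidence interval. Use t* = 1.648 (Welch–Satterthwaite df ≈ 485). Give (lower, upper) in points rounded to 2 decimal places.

(9.68, 13.52)

SE₁ = s₁/√n₁ = 12.9/√247 = 0.8208; SE₂ = 12.9/√241 = 0.8310.
Independent samples, unequal variances: SE_diff = √(SE₁² + SE₂²) = √(0.67371264 + 0.690561) = 1.1680.
t* = 1.648, so margin of error = 1.648 × 1.1680 = 1.9249.
Difference in means = 74.3 − 62.7 = 11.6000.
11.6000 ± 1.9249 → (9.68, 13.52).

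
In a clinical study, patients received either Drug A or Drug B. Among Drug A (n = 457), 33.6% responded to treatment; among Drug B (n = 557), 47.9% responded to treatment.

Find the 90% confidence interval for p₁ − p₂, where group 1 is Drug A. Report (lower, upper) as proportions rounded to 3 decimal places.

(-0.193, -0.093)

The two standard errors are √(0.3360×0.6640/457) = 0.02210 and √(0.4790×0.5210/557) = 0.02117.
Because the samples are independent, SE_diff = √(0.02210² + 0.02117²) = 0.03060.
Using z* = 1.645 for 90%, ME = 1.645 × 0.03060 = 0.05034.
p̂₁ − p̂₂ = -0.1430; interval -0.1430 ± 0.05034 gives (-0.193, -0.093).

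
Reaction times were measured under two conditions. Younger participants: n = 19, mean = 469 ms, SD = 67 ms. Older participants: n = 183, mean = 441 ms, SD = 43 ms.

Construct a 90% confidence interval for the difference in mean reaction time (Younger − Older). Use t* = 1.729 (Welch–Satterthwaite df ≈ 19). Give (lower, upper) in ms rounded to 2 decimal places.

(0.86, 55.14)

SE₁ = s₁/√n₁ = 67/√19 = 15.3709; SE₂ = 43/√183 = 3.1787.
Independent samples, unequal variances: SE_diff = √(SE₁² + SE₂²) = √(236.26456681 + 10.10413369) = 15.6961.
t* = 1.729, so margin of error = 1.729 × 15.6961 = 27.1386.
Difference in means = 469 − 441 = 28.0000.
28.0000 ± 27.1386 → (0.86, 55.14).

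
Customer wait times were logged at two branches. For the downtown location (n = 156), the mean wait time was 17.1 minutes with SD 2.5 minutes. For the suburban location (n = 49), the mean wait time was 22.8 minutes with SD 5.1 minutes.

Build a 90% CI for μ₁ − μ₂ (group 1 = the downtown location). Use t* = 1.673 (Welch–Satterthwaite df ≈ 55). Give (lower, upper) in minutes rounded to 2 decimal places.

(-6.96, -4.44)

SE₁ = s₁/√n₁ = 2.5/√156 = 0.2002; SE₂ = 5.1/√49 = 0.7286.
Independent samples, unequal variances: SE_diff = √(SE₁² + SE₂²) = √(0.04008004 + 0.53085796) = 0.7556.
t* = 1.673, so margin of error = 1.673 × 0.7556 = 1.2641.
Difference in means = 17.1 − 22.8 = -5.7000.
-5.7000 ± 1.2641 → (-6.96, -4.44).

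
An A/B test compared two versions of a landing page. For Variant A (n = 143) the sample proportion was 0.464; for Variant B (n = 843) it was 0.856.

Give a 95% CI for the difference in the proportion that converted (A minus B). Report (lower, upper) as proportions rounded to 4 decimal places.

(-0.4771, -0.3069)

SE₁ = √(p̂₁(1−p̂₁)/n₁) = √(0.4640·0.5360/143) = 0.04170; SE₂ = √(0.8560·0.1440/843) = 0.01209.
Independent samples: SE of the difference = √(SE₁² + SE₂²) = √(0.00173889 + 0.0001461681) = 0.04342.
z* for 95% confidence is 1.960, so the margin of error is 1.960 × 0.04342 = 0.08510.
Point estimate p̂₁ − p̂₂ = 0.4640 − 0.8560 = -0.3920.
-0.3920 ± 0.08510 → (-0.4771, -0.3069).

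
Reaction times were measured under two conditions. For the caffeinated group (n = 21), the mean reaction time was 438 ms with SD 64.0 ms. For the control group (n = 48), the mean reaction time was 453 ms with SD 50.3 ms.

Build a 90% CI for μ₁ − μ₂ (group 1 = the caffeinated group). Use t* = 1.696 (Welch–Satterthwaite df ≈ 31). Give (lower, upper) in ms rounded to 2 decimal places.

Per-group SEs: s₁/√n₁ = 64.0/√21 = 13.9659, s₂/√n₂ = 50.3/√48 = 7.2602.
Unpooled SE of the difference: √(195.04636281 + 52.71050404) = 15.7403.
Margin of error = t* · SE = 1.696 × 15.7403 = 26.6955.
x̄₁ − x̄₂ = 438 − 453 = -15.0000.
CI: -15.0000 ± 26.6955 = (-41.70, 11.70).

(-41.70, 11.70)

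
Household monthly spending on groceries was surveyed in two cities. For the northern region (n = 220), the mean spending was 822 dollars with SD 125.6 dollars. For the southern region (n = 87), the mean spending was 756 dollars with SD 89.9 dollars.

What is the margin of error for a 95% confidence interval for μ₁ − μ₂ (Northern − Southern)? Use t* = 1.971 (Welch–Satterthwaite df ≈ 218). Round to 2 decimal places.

SE₁ = s₁/√n₁ = 125.6/√220 = 8.4680; SE₂ = 89.9/√87 = 9.6383.
Independent samples, unequal variances: SE_diff = √(SE₁² + SE₂²) = √(71.707024 + 92.89682689) = 12.8298.
t* = 1.971, so margin of error = 1.971 × 12.8298 = 25.2875.

25.29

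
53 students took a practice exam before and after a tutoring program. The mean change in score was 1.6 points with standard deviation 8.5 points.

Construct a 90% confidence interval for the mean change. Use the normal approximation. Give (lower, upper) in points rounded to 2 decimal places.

Paired design: SE = s_d/√n = 8.5/√53 = 1.1676.
z* = 1.645; margin of error = 1.645 × 1.1676 = 1.9207.
1.6 ± 1.9207 → (-0.32, 3.52).

(-0.32, 3.52)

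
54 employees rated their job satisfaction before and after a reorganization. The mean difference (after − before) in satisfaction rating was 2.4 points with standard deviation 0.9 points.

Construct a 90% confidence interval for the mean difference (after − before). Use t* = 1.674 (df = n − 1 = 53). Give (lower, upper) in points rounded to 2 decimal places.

This is a matched-pairs design, so SE = s_d/√n = 0.9/√54 = 0.1225.
Margin = 1.674 × 0.1225 = 0.2051; the interval is 2.4 ± 0.2051 = (2.19, 2.61).

(2.19, 2.61)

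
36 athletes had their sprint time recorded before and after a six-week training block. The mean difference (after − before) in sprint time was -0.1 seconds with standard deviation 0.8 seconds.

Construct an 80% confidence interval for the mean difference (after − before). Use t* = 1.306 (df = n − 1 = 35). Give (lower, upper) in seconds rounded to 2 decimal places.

Paired design: SE = s_d/√n = 0.8/√36 = 0.1333.
t* = 1.306; margin of error = 1.306 × 0.1333 = 0.1741.
-0.1 ± 0.1741 → (-0.27, 0.07).

(-0.27, 0.07)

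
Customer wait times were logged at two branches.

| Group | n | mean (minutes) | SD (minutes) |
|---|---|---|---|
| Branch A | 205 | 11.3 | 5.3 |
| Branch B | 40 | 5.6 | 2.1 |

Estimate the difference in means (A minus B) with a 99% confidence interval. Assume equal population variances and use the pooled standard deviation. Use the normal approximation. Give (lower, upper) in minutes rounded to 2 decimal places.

Pooled variance s_p² = [204·5.3² + 39·2.1²] / (205+40−2) = 24.2895, so s_p = 4.9284.
SE_diff = s_p·√(1/n₁ + 1/n₂) = 4.9284·√(1/205 + 1/40) = 0.8519.
z* = 2.576; margin = 2.576 × 0.8519 = 2.1945.
Difference = 11.3 − 5.6 = 5.7000.
5.7000 ± 2.1945 → (3.51, 7.89).

(3.51, 7.89)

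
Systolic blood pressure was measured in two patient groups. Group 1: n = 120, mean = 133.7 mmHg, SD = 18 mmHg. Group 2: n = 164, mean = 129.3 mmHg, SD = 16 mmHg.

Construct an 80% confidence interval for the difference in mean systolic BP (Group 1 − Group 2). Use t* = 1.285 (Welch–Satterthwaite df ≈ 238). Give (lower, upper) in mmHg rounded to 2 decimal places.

Standard errors of each mean: 18/√120 = 1.6432 and 16/√164 = 1.2494.
SE(x̄₁ − x̄₂) = √(1.6432² + 1.2494²) = 2.0642 for independent samples with unequal variances.
With t* = 1.285, the margin is 1.285 × 2.0642 = 2.6525.
x̄₁ − x̄₂ = 133.7 − 129.3 = 4.4000; the interval is 4.4000 ± 2.6525 = (1.75, 7.05).

(1.75, 7.05)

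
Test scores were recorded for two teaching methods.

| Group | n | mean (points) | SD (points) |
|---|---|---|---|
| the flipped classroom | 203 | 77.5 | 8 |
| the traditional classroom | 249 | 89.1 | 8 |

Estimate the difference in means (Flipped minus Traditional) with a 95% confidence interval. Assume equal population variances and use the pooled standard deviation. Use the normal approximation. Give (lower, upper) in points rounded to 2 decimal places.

s_p = √[((n₁−1)s₁² + (n₂−1)s₂²)/(n₁+n₂−2)] = √[(202·8² + 248·8²)/450] = 8.0000.
SE = 8.0000·√(1/203 + 1/249) = 0.7565.
With z* = 1.960, margin = 1.960 × 0.7565 = 1.4827.
x̄₁ − x̄₂ = 77.5 − 89.1 = -11.6000; interval -11.6000 ± 1.4827 = (-13.08, -10.12).

(-13.08, -10.12)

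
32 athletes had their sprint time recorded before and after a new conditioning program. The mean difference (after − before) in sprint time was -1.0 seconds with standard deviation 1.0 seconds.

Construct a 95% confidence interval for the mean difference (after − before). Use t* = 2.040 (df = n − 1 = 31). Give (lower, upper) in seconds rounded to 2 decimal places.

This is a matched-pairs design, so SE = s_d/√n = 1.0/√32 = 0.1768.
Margin = 2.040 × 0.1768 = 0.3607; the interval is -1.0 ± 0.3607 = (-1.36, -0.64).

(-1.36, -0.64)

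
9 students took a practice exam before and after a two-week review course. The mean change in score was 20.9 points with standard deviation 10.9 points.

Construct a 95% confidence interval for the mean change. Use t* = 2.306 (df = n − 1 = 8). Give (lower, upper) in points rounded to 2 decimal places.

Paired design: SE = s_d/√n = 10.9/√9 = 3.6333.
t* = 2.306; margin of error = 2.306 × 3.6333 = 8.3784.
20.9 ± 8.3784 → (12.52, 29.28).

(12.52, 29.28)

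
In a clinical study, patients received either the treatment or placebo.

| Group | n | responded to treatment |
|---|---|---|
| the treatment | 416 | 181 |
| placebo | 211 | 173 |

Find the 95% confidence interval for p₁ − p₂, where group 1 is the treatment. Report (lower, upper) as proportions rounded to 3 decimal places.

(-0.455, -0.314)

Sample proportions: 181/416 = 0.4351, 173/211 = 0.8199.
Each SE is √(p̂(1−p̂)/n): √(0.4351·0.5649/416) = 0.02431 and √(0.8199·0.1801/211) = 0.02645.
SE(p̂₁ − p̂₂) = √(SE₁² + SE₂²) = √(0.0005909761 + 0.0006996025) = 0.03592, since the two samples are independent.
At 95% confidence z* = 1.960; margin = 1.960 × 0.03592 = 0.07040.
The difference is 0.4351 − 0.8199 = -0.3848, so the interval is -0.3848 ± 0.07040 = (-0.455, -0.314).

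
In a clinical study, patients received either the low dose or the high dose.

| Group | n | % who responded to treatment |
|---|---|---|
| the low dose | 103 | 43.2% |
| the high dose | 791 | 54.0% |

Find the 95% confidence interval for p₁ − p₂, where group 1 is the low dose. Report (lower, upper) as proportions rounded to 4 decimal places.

(-0.2098, -0.0062)

SE₁ = √(p̂₁(1−p̂₁)/n₁) = √(0.4320·0.5680/103) = 0.04881; SE₂ = √(0.5400·0.4600/791) = 0.01772.
Independent samples: SE of the difference = √(SE₁² + SE₂²) = √(0.0023824161 + 0.0003139984) = 0.05193.
z* for 95% confidence is 1.960, so the margin of error is 1.960 × 0.05193 = 0.10178.
Point estimate p̂₁ − p̂₂ = 0.4320 − 0.5400 = -0.1080.
-0.1080 ± 0.10178 → (-0.2098, -0.0062).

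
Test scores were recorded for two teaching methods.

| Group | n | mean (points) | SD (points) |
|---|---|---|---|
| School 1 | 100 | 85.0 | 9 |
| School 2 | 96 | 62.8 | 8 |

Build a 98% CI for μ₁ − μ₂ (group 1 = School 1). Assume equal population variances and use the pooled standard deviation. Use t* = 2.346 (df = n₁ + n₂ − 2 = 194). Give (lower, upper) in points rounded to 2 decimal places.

(19.34, 25.06)

s_p = √[((n₁−1)s₁² + (n₂−1)s₂²)/(n₁+n₂−2)] = √[(99·9² + 95·8²)/194] = 8.5250.
SE = 8.5250·√(1/100 + 1/96) = 1.2181.
With t* = 2.346, margin = 2.346 × 1.2181 = 2.8577.
x̄₁ − x̄₂ = 85.0 − 62.8 = 22.2000; interval 22.2000 ± 2.8577 = (19.34, 25.06).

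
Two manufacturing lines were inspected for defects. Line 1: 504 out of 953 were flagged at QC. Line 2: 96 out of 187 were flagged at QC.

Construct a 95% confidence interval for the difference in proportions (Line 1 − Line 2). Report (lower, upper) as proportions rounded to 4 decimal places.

First, p̂₁ = 504/953 = 0.5289; p̂₂ = 96/187 = 0.5134.
The two standard errors are √(0.5289×0.4711/953) = 0.01617 and √(0.5134×0.4866/187) = 0.03655.
Because the samples are independent, SE_diff = √(0.01617² + 0.03655²) = 0.03997.
Using z* = 1.960 for 95%, ME = 1.960 × 0.03997 = 0.07834.
p̂₁ − p̂₂ = 0.0155; interval 0.0155 ± 0.07834 gives (-0.0628, 0.0938).

(-0.0628, 0.0938)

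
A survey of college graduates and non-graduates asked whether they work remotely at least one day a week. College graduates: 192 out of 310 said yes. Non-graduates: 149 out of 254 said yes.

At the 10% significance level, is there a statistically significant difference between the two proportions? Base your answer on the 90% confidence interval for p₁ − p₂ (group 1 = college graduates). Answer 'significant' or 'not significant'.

p̂₁ = 192/310 = 0.6194 and p̂₂ = 149/254 = 0.5866.
SE₁ = √(p̂₁(1−p̂₁)/n₁) = √(0.6194·0.3806/310) = 0.02758; SE₂ = √(0.5866·0.4134/254) = 0.03090.
Independent samples: SE of the difference = √(SE₁² + SE₂²) = √(0.0007606564 + 0.00095481) = 0.04142.
z* for 90% confidence is 1.645, so the margin of error is 1.645 × 0.04142 = 0.06814.
Point estimate p̂₁ − p̂₂ = 0.6194 − 0.5866 = 0.0328.
0.0328 ± 0.06814 → (-0.03534, 0.10094).
The interval (-0.03534, 0.10094) contains 0, so the difference is not significant.

not significant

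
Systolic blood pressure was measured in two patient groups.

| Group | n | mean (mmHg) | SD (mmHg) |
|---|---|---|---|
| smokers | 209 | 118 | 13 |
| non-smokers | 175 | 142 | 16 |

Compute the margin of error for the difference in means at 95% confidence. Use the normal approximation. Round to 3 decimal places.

2.954

Per-group SEs: s₁/√n₁ = 13/√209 = 0.8992, s₂/√n₂ = 16/√175 = 1.2095.
Unpooled SE of the difference: √(0.80856064 + 1.46289025) = 1.5071.
Margin of error = z* · SE = 1.960 × 1.5071 = 2.9539.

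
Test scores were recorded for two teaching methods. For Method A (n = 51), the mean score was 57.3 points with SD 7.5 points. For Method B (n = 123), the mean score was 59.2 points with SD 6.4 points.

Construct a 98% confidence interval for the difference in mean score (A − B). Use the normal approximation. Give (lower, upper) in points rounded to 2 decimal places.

(-4.69, 0.89)

SE₁ = s₁/√n₁ = 7.5/√51 = 1.0502; SE₂ = 6.4/√123 = 0.5771.
Independent samples, unequal variances: SE_diff = √(SE₁² + SE₂²) = √(1.10292004 + 0.33304441) = 1.1983.
z* = 2.326, so margin of error = 2.326 × 1.1983 = 2.7872.
Difference in means = 57.3 − 59.2 = -1.9000.
-1.9000 ± 2.7872 → (-4.69, 0.89).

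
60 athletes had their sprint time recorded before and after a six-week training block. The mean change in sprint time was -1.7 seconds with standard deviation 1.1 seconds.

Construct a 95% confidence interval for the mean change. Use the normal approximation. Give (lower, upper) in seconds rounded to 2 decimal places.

(-1.98, -1.42)

This is a matched-pairs design, so SE = s_d/√n = 1.1/√60 = 0.1420.
Margin = 1.960 × 0.1420 = 0.2783; the interval is -1.7 ± 0.2783 = (-1.98, -1.42).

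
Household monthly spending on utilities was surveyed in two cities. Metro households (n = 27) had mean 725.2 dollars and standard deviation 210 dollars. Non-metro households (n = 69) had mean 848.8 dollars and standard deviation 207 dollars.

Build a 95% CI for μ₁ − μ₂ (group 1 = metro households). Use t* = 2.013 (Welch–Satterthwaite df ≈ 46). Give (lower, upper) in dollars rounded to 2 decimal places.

SE₁ = s₁/√n₁ = 210/√27 = 40.4145; SE₂ = 207/√69 = 24.9199.
Independent samples, unequal variances: SE_diff = √(SE₁² + SE₂²) = √(1633.33181025 + 621.00141601) = 47.4798.
t* = 2.013, so margin of error = 2.013 × 47.4798 = 95.5768.
Difference in means = 725.2 − 848.8 = -123.6000.
-123.6000 ± 95.5768 → (-219.18, -28.02).

(-219.18, -28.02)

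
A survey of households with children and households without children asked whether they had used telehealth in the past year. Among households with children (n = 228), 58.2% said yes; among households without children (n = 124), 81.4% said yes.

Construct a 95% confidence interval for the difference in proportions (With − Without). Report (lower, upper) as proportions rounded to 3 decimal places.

The two standard errors are √(0.5820×0.4180/228) = 0.03266 and √(0.8140×0.1860/124) = 0.03494.
Because the samples are independent, SE_diff = √(0.03266² + 0.03494²) = 0.04783.
Using z* = 1.960 for 95%, ME = 1.960 × 0.04783 = 0.09375.
p̂₁ − p̂₂ = -0.2320; interval -0.2320 ± 0.09375 gives (-0.326, -0.138).

(-0.326, -0.138)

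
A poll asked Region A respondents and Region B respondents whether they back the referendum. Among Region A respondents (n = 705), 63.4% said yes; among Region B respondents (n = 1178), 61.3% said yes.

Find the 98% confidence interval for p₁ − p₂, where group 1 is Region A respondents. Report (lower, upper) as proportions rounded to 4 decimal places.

(-0.0326, 0.0746)

Each SE is √(p̂(1−p̂)/n): √(0.6340·0.3660/705) = 0.01814 and √(0.6130·0.3870/1178) = 0.01419.
SE(p̂₁ − p̂₂) = √(SE₁² + SE₂²) = √(0.0003290596 + 0.0002013561) = 0.02303, since the two samples are independent.
At 98% confidence z* = 2.326; margin = 2.326 × 0.02303 = 0.05357.
The difference is 0.6340 − 0.6130 = 0.0210, so the interval is 0.0210 ± 0.05357 = (-0.0326, 0.0746).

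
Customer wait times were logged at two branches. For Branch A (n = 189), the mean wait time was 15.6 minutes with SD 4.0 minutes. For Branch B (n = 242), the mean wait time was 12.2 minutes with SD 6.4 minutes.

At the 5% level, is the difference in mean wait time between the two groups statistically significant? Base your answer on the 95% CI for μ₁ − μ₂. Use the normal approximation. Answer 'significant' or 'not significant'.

significant

Per-group SEs: s₁/√n₁ = 4.0/√189 = 0.2910, s₂/√n₂ = 6.4/√242 = 0.4114.
Unpooled SE of the difference: √(0.084681 + 0.16924996) = 0.5039.
Margin of error = z* · SE = 1.960 × 0.5039 = 0.9876.
x̄₁ − x̄₂ = 15.6 − 12.2 = 3.4000.
CI: 3.4000 ± 0.9876 = (2.4124, 4.3876).
The interval (2.4124, 4.3876) does not contain 0, so the difference is significant.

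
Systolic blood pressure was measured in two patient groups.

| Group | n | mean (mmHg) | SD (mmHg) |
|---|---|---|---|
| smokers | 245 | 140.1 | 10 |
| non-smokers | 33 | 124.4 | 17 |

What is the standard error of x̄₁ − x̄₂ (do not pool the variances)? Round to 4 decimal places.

3.0275

SE₁ = s₁/√n₁ = 10/√245 = 0.6389; SE₂ = 17/√33 = 2.9593.
Independent samples, unequal variances: SE_diff = √(SE₁² + SE₂²) = √(0.40819321 + 8.75745649) = 3.0275.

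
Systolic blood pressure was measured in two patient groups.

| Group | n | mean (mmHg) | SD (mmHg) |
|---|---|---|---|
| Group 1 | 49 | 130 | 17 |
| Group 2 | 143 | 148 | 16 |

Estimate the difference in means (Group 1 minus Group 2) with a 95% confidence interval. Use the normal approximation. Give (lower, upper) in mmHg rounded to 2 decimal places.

(-23.43, -12.57)

Standard errors of each mean: 17/√49 = 2.4286 and 16/√143 = 1.3380.
SE(x̄₁ − x̄₂) = √(2.4286² + 1.3380²) = 2.7728 for independent samples with unequal variances.
With z* = 1.960, the margin is 1.960 × 2.7728 = 5.4347.
x̄₁ − x̄₂ = 130 − 148 = -18.0000; the interval is -18.0000 ± 5.4347 = (-23.43, -12.57).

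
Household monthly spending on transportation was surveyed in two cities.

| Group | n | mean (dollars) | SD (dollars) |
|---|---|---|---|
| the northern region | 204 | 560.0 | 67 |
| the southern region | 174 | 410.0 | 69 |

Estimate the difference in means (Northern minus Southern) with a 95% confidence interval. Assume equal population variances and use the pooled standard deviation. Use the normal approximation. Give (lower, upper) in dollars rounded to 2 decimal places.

s_p = √[((n₁−1)s₁² + (n₂−1)s₂²)/(n₁+n₂−2)] = √[(203·67² + 173·69²)/376] = 67.9275.
SE = 67.9275·√(1/204 + 1/174) = 7.0097.
With z* = 1.960, margin = 1.960 × 7.0097 = 13.7390.
x̄₁ − x̄₂ = 560.0 − 410.0 = 150.0000; interval 150.0000 ± 13.7390 = (136.26, 163.74).

(136.26, 163.74)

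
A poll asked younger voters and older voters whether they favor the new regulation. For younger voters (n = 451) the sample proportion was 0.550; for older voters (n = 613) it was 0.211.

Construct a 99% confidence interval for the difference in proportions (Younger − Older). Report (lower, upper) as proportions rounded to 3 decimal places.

(0.265, 0.413)

The two standard errors are √(0.5500×0.4500/451) = 0.02343 and √(0.2110×0.7890/613) = 0.01648.
Because the samples are independent, SE_diff = √(0.02343² + 0.01648²) = 0.02865.
Using z* = 2.576 for 99%, ME = 2.576 × 0.02865 = 0.07380.
p̂₁ − p̂₂ = 0.3390; interval 0.3390 ± 0.07380 gives (0.265, 0.413).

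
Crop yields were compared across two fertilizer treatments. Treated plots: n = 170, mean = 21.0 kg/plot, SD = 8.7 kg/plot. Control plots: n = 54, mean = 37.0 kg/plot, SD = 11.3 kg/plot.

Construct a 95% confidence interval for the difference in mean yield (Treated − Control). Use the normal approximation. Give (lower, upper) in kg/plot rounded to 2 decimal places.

(-19.29, -12.71)

Standard errors of each mean: 8.7/√170 = 0.6673 and 11.3/√54 = 1.5377.
SE(x̄₁ − x̄₂) = √(0.6673² + 1.5377²) = 1.6762 for independent samples with unequal variances.
With z* = 1.960, the margin is 1.960 × 1.6762 = 3.2854.
x̄₁ − x̄₂ = 21.0 − 37.0 = -16.0000; the interval is -16.0000 ± 3.2854 = (-19.29, -12.71).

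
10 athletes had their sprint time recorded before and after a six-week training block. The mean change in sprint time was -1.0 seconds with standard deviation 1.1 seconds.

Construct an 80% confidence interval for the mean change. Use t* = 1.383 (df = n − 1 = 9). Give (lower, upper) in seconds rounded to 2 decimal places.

This is a matched-pairs design, so SE = s_d/√n = 1.1/√10 = 0.3479.
Margin = 1.383 × 0.3479 = 0.4811; the interval is -1.0 ± 0.4811 = (-1.48, -0.52).

(-1.48, -0.52)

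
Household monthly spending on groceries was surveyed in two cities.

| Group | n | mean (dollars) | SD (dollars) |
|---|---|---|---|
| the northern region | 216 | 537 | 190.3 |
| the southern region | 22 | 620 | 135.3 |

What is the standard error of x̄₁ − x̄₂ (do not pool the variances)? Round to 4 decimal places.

SE₁ = s₁/√n₁ = 190.3/√216 = 12.9483; SE₂ = 135.3/√22 = 28.8461.
Independent samples, unequal variances: SE_diff = √(SE₁² + SE₂²) = √(167.65847289 + 832.09748521) = 31.6189.

31.6189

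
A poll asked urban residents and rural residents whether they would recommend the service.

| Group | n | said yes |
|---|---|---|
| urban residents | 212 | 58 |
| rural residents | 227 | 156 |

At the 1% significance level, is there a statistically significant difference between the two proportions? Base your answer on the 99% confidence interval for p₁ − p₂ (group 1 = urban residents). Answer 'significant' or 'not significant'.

Sample proportions: 58/212 = 0.2736, 156/227 = 0.6872.
Each SE is √(p̂(1−p̂)/n): √(0.2736·0.7264/212) = 0.03062 and √(0.6872·0.3128/227) = 0.03077.
SE(p̂₁ − p̂₂) = √(SE₁² + SE₂²) = √(0.0009375844 + 0.0009467929) = 0.04341, since the two samples are independent.
At 99% confidence z* = 2.576; margin = 2.576 × 0.04341 = 0.11182.
The difference is 0.2736 − 0.6872 = -0.4136, so the interval is -0.4136 ± 0.11182 = (-0.52542, -0.30178).
The interval (-0.52542, -0.30178) does not contain 0, so the difference is significant.

significant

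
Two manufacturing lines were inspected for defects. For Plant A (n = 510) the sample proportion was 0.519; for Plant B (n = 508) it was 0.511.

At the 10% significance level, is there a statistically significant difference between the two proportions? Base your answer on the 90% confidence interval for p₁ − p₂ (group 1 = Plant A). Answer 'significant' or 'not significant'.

not significant

Each SE is √(p̂(1−p̂)/n): √(0.5190·0.4810/510) = 0.02212 and √(0.5110·0.4890/508) = 0.02218.
SE(p̂₁ − p̂₂) = √(SE₁² + SE₂²) = √(0.0004892944 + 0.0004919524) = 0.03132, since the two samples are independent.
At 90% confidence z* = 1.645; margin = 1.645 × 0.03132 = 0.05152.
The difference is 0.5190 − 0.5110 = 0.0080, so the interval is 0.0080 ± 0.05152 = (-0.04352, 0.05952).
The interval (-0.04352, 0.05952) contains 0, so the difference is not significant.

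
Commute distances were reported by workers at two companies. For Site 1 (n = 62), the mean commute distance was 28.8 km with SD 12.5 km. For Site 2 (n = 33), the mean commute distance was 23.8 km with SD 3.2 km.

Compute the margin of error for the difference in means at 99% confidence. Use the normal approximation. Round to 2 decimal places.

SE₁ = s₁/√n₁ = 12.5/√62 = 1.5875; SE₂ = 3.2/√33 = 0.5570.
Independent samples, unequal variances: SE_diff = √(SE₁² + SE₂²) = √(2.52015625 + 0.310249) = 1.6824.
z* = 2.576, so margin of error = 2.576 × 1.6824 = 4.3339.

4.33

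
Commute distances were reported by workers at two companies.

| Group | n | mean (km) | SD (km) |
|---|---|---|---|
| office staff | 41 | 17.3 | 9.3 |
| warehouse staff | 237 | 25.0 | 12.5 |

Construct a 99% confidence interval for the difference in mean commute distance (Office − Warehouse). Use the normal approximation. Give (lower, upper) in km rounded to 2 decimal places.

Standard errors of each mean: 9.3/√41 = 1.4524 and 12.5/√237 = 0.8120.
SE(x̄₁ − x̄₂) = √(1.4524² + 0.8120²) = 1.6640 for independent samples with unequal variances.
With z* = 2.576, the margin is 2.576 × 1.6640 = 4.2865.
x̄₁ − x̄₂ = 17.3 − 25.0 = -7.7000; the interval is -7.7000 ± 4.2865 = (-11.99, -3.41).

(-11.99, -3.41)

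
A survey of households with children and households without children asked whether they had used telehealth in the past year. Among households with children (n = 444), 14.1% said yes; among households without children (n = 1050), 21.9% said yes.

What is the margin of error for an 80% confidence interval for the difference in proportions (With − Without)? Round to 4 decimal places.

0.0268

SE₁ = √(p̂₁(1−p̂₁)/n₁) = √(0.1410·0.8590/444) = 0.01652; SE₂ = √(0.2190·0.7810/1050) = 0.01276.
Independent samples: SE of the difference = √(SE₁² + SE₂²) = √(0.0002729104 + 0.0001628176) = 0.02087.
z* for 80% confidence is 1.282, so the margin of error is 1.282 × 0.02087 = 0.02676.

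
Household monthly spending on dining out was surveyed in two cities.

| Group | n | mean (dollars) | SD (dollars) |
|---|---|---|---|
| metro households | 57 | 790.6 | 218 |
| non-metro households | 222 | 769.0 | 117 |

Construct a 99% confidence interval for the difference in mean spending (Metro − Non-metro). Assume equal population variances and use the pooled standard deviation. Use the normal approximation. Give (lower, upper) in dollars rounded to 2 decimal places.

Pooled variance s_p² = [56·218² + 221·117²] / (57+222−2) = 20529.2888, so s_p = 143.2805.
SE_diff = s_p·√(1/n₁ + 1/n₂) = 143.2805·√(1/57 + 1/222) = 21.2753.
z* = 2.576; margin = 2.576 × 21.2753 = 54.8052.
Difference = 790.6 − 769.0 = 21.6000.
21.6000 ± 54.8052 → (-33.21, 76.41).

(-33.21, 76.41)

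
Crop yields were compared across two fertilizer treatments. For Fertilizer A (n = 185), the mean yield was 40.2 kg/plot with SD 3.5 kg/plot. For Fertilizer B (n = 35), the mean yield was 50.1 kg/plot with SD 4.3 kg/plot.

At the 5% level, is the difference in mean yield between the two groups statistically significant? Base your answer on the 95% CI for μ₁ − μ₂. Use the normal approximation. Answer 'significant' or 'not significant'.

Standard errors of each mean: 3.5/√185 = 0.2573 and 4.3/√35 = 0.7268.
SE(x̄₁ − x̄₂) = √(0.2573² + 0.7268²) = 0.7710 for independent samples with unequal variances.
With z* = 1.960, the margin is 1.960 × 0.7710 = 1.5112.
x̄₁ − x̄₂ = 40.2 − 50.1 = -9.9000; the interval is -9.9000 ± 1.5112 = (-11.4112, -8.3888).
The interval (-11.4112, -8.3888) does not contain 0, so the difference is significant.

significant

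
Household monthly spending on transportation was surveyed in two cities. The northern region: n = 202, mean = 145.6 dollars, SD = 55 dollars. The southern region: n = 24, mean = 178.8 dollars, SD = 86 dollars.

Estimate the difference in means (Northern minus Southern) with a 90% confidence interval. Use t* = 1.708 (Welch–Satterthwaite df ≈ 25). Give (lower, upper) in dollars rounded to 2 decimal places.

SE₁ = s₁/√n₁ = 55/√202 = 3.8698; SE₂ = 86/√24 = 17.5547.
Independent samples, unequal variances: SE_diff = √(SE₁² + SE₂²) = √(14.97535204 + 308.16749209) = 17.9762.
t* = 1.708, so margin of error = 1.708 × 17.9762 = 30.7033.
Difference in means = 145.6 − 178.8 = -33.2000.
-33.2000 ± 30.7033 → (-63.90, -2.50).

(-63.90, -2.50)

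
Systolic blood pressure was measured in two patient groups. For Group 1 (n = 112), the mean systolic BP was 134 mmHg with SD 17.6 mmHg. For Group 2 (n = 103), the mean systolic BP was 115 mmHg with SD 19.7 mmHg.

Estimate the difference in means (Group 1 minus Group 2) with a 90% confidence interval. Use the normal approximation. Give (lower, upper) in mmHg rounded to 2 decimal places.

Standard errors of each mean: 17.6/√112 = 1.6630 and 19.7/√103 = 1.9411.
SE(x̄₁ − x̄₂) = √(1.6630² + 1.9411²) = 2.5561 for independent samples with unequal variances.
With z* = 1.645, the margin is 1.645 × 2.5561 = 4.2048.
x̄₁ − x̄₂ = 134 − 115 = 19.0000; the interval is 19.0000 ± 4.2048 = (14.80, 23.20).

(14.80, 23.20)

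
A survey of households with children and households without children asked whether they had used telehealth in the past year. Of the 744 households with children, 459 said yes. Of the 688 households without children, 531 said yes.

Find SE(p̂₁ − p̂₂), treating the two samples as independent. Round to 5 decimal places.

Sample proportions: 459/744 = 0.6169, 531/688 = 0.7718.
Each SE is √(p̂(1−p̂)/n): √(0.6169·0.3831/744) = 0.01782 and √(0.7718·0.2282/688) = 0.01600.
SE(p̂₁ − p̂₂) = √(SE₁² + SE₂²) = √(0.0003175524 + 0.000256) = 0.02395, since the two samples are independent.

0.02395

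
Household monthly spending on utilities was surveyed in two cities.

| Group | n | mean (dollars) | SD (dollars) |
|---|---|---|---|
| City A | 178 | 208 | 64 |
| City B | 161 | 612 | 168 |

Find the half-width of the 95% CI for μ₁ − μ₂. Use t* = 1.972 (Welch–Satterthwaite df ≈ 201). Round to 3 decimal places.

27.771

SE₁ = s₁/√n₁ = 64/√178 = 4.7970; SE₂ = 168/√161 = 13.2403.
Independent samples, unequal variances: SE_diff = √(SE₁² + SE₂²) = √(23.011209 + 175.30554409) = 14.0825.
t* = 1.972, so margin of error = 1.972 × 14.0825 = 27.7707.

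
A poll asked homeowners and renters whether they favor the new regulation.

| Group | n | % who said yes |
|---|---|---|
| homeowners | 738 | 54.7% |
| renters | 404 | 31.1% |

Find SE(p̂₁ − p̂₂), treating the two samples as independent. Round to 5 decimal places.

0.02943

Each SE is √(p̂(1−p̂)/n): √(0.5470·0.4530/738) = 0.01832 and √(0.3110·0.6890/404) = 0.02303.
SE(p̂₁ − p̂₂) = √(SE₁² + SE₂²) = √(0.0003356224 + 0.0005303809) = 0.02943, since the two samples are independent.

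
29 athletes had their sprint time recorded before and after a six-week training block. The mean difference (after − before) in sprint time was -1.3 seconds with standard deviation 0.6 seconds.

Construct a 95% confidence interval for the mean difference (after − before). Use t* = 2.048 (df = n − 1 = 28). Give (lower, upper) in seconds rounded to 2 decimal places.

Paired design: SE = s_d/√n = 0.6/√29 = 0.1114.
t* = 2.048; margin of error = 2.048 × 0.1114 = 0.2281.
-1.3 ± 0.2281 → (-1.53, -1.07).

(-1.53, -1.07)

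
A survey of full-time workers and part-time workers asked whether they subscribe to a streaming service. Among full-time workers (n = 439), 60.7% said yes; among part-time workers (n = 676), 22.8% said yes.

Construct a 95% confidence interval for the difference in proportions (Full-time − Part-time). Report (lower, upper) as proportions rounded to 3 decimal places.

(0.323, 0.435)

SE₁ = √(p̂₁(1−p̂₁)/n₁) = √(0.6070·0.3930/439) = 0.02331; SE₂ = √(0.2280·0.7720/676) = 0.01614.
Independent samples: SE of the difference = √(SE₁² + SE₂²) = √(0.0005433561 + 0.0002604996) = 0.02835.
z* for 95% confidence is 1.960, so the margin of error is 1.960 × 0.02835 = 0.05557.
Point estimate p̂₁ − p̂₂ = 0.6070 − 0.2280 = 0.3790.
0.3790 ± 0.05557 → (0.323, 0.435).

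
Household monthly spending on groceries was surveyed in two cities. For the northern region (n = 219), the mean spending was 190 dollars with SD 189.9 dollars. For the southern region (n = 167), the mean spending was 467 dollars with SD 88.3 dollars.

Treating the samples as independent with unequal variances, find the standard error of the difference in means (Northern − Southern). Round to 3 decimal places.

Standard errors of each mean: 189.9/√219 = 12.8323 and 88.3/√167 = 6.8329.
SE(x̄₁ − x̄₂) = √(12.8323² + 6.8329²) = 14.5381 for independent samples with unequal variances.

14.538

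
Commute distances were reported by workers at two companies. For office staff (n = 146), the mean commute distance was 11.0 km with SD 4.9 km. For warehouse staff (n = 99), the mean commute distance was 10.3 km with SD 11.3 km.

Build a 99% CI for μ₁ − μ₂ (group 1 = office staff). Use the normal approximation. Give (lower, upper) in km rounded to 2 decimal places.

Standard errors of each mean: 4.9/√146 = 0.4055 and 11.3/√99 = 1.1357.
SE(x̄₁ − x̄₂) = √(0.4055² + 1.1357²) = 1.2059 for independent samples with unequal variances.
With z* = 2.576, the margin is 2.576 × 1.2059 = 3.1064.
x̄₁ − x̄₂ = 11.0 − 10.3 = 0.7000; the interval is 0.7000 ± 3.1064 = (-2.41, 3.81).

(-2.41, 3.81)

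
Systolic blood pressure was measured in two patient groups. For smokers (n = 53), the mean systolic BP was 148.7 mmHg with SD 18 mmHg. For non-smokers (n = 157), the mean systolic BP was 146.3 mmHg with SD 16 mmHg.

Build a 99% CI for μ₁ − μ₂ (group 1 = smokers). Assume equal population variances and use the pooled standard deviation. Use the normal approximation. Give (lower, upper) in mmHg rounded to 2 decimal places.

Pooled variance s_p² = [52·18² + 156·16²] / (53+157−2) = 273.0000, so s_p = 16.5227.
SE_diff = s_p·√(1/n₁ + 1/n₂) = 16.5227·√(1/53 + 1/157) = 2.6248.
z* = 2.576; margin = 2.576 × 2.6248 = 6.7615.
Difference = 148.7 − 146.3 = 2.4000.
2.4000 ± 6.7615 → (-4.36, 9.16).

(-4.36, 9.16)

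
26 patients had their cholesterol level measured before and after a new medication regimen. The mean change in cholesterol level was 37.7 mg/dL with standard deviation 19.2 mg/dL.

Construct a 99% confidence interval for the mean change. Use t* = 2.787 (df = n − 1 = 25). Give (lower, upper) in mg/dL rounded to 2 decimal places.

Paired design: SE = s_d/√n = 19.2/√26 = 3.7654.
t* = 2.787; margin of error = 2.787 × 3.7654 = 10.4942.
37.7 ± 10.4942 → (27.21, 48.19).

(27.21, 48.19)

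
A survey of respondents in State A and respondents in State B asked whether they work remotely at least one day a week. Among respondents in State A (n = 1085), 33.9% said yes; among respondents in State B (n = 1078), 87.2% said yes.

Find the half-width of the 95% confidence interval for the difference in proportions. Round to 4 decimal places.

0.0345

The two standard errors are √(0.3390×0.6610/1085) = 0.01437 and √(0.8720×0.1280/1078) = 0.01018.
Because the samples are independent, SE_diff = √(0.01437² + 0.01018²) = 0.01761.
Using z* = 1.960 for 95%, ME = 1.960 × 0.01761 = 0.03452.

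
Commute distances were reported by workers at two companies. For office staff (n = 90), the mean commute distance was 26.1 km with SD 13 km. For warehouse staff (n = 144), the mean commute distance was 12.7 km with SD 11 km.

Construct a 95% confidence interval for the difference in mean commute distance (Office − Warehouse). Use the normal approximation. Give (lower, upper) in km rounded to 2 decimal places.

(10.17, 16.63)

Per-group SEs: s₁/√n₁ = 13/√90 = 1.3703, s₂/√n₂ = 11/√144 = 0.9167.
Unpooled SE of the difference: √(1.87772209 + 0.84033889) = 1.6487.
Margin of error = z* · SE = 1.960 × 1.6487 = 3.2315.
x̄₁ − x̄₂ = 26.1 − 12.7 = 13.4000.
CI: 13.4000 ± 3.2315 = (10.17, 16.63).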